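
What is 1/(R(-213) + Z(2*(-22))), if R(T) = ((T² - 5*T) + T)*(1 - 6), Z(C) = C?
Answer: -1/231149 ≈ -4.3262e-6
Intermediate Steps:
R(T) = -5*T² + 20*T (R(T) = (T² - 4*T)*(-5) = -5*T² + 20*T)
1/(R(-213) + Z(2*(-22))) = 1/(5*(-213)*(4 - 1*(-213)) + 2*(-22)) = 1/(5*(-213)*(4 + 213) - 44) = 1/(5*(-213)*217 - 44) = 1/(-231105 - 44) = 1/(-231149) = -1/231149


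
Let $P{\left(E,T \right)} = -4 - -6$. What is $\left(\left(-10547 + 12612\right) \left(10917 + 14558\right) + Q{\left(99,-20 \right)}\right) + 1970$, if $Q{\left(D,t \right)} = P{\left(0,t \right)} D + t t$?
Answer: $52608443$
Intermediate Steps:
$P{\left(E,T \right)} = 2$ ($P{\left(E,T \right)} = -4 + 6 = 2$)
$Q{\left(D,t \right)} = t^{2} + 2 D$ ($Q{\left(D,t \right)} = 2 D + t t = 2 D + t^{2} = t^{2} + 2 D$)
$\left(\left(-10547 + 12612\right) \left(10917 + 14558\right) + Q{\left(99,-20 \right)}\right) + 1970 = \left(\left(-10547 + 12612\right) \left(10917 + 14558\right) + \left(\left(-20\right)^{2} + 2 \cdot 99\right)\right) + 1970 = \left(2065 \cdot 25475 + \left(400 + 198\right)\right) + 1970 = \left(52605875 + 598\right) + 1970 = 52606473 + 1970 = 52608443$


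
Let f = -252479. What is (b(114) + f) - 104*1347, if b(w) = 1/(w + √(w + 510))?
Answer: -809473135/2062 - √39/3093 ≈ -3.9257e+5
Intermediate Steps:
b(w) = 1/(w + √(510 + w))
(b(114) + f) - 104*1347 = (1/(114 + √(510 + 114)) - 252479) - 104*1347 = (1/(114 + √624) - 252479) - 140088 = (1/(114 + 4*√39) - 252479) - 140088 = (-252479 + 1/(114 + 4*√39)) - 140088 = -392567 + 1/(114 + 4*√39)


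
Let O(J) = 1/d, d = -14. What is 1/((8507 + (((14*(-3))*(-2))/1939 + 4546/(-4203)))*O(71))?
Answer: -16299234/9902904311 ≈ -0.0016459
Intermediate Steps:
O(J) = -1/14 (O(J) = 1/(-14) = -1/14)
1/((8507 + (((14*(-3))*(-2))/1939 + 4546/(-4203)))*O(71)) = 1/((8507 + (((14*(-3))*(-2))/1939 + 4546/(-4203)))*(-1/14)) = -14/(8507 + (-42*(-2)*(1/1939) + 4546*(-1/4203))) = -14/(8507 + (84*(1/1939) - 4546/4203)) = -14/(8507 + (12/277 - 4546/4203)) = -14/(8507 - 1208806/1164231) = -14/(9902904311/1164231) = (1164231/9902904311)*(-14) = -16299234/9902904311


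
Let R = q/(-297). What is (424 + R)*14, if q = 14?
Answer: 1762796/297 ≈ 5935.3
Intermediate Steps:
R = -14/297 (R = 14/(-297) = 14*(-1/297) = -14/297 ≈ -0.047138)
(424 + R)*14 = (424 - 14/297)*14 = (125914/297)*14 = 1762796/297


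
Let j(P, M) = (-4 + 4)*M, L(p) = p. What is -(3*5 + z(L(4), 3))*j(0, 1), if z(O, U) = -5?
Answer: 0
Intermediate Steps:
j(P, M) = 0 (j(P, M) = 0*M = 0)
-(3*5 + z(L(4), 3))*j(0, 1) = -(3*5 - 5)*0 = -(15 - 5)*0 = -10*0 = -1*0 = 0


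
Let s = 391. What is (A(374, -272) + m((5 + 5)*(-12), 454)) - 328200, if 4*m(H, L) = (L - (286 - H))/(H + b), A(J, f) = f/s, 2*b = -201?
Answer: -1109646736/3381 ≈ -3.2820e+5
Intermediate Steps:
b = -201/2 (b = (½)*(-201) = -201/2 ≈ -100.50)
A(J, f) = f/391
m(H, L) = (-286 + H + L)/(4*(-201/2 + H)) (m(H, L) = ((L - (286 - H))/(H - 201/2))/4 = ((L + (-286 + H))/(-201/2 + H))/4 = ((-286 + H + L)/(-201/2 + H))/4 = (-286 + H + L)/(4*(-201/2 + H)))
(A(374, -272) + m((5 + 5)*(-12), 454)) - 328200 = ((1/391)*(-272) + (-286 + (5 + 5)*(-12) + 454)/(2*(-201 + 2*((5 + 5)*(-12))))) - 328200 = (-16/23 + (-286 + 10*(-12) + 454)/(2*(-201 + 2*(10*(-12))))) - 328200 = (-16/23 + (-286 - 120 + 454)/(2*(-201 + 2*(-120)))) - 328200 = (-16/23 + (½)*48/(-201 - 240)) - 328200 = (-16/23 + (½)*48/(-441)) - 328200 = (-16/23 + (½)*(-1/441)*48) - 328200 = (-16/23 - 8/147) - 328200 = -2536/3381 - 328200 = -1109646736/3381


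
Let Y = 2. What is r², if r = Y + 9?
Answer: 121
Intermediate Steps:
r = 11 (r = 2 + 9 = 11)
r² = 11² = 121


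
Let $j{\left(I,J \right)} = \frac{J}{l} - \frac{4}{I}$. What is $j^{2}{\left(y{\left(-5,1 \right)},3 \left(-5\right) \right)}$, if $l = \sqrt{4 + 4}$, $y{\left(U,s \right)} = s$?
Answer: $\frac{353}{8} + 30 \sqrt{2} \approx 86.551$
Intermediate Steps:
$l = 2 \sqrt{2}$ ($l = \sqrt{8} = 2 \sqrt{2} \approx 2.8284$)
$j{\left(I,J \right)} = - \frac{4}{I} + \frac{J \sqrt{2}}{4}$ ($j{\left(I,J \right)} = \frac{J}{2 \sqrt{2}} - \frac{4}{I} = J \frac{\sqrt{2}}{4} - \frac{4}{I} = \frac{J \sqrt{2}}{4} - \frac{4}{I} = - \frac{4}{I} + \frac{J \sqrt{2}}{4}$)
$j^{2}{\left(y{\left(-5,1 \right)},3 \left(-5\right) \right)} = \left(- \frac{4}{1} + \frac{3 \left(-5\right) \sqrt{2}}{4}\right)^{2} = \left(\left(-4\right) 1 + \frac{1}{4} \left(-15\right) \sqrt{2}\right)^{2} = \left(-4 - \frac{15 \sqrt{2}}{4}\right)^{2}$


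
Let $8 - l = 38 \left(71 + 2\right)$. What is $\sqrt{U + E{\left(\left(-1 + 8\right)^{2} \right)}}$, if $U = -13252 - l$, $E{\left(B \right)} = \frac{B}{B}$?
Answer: $3 i \sqrt{1165} \approx 102.4 i$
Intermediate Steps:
$l = -2766$ ($l = 8 - 38 \left(71 + 2\right) = 8 - 38 \cdot 73 = 8 - 2774 = -2766$)
$E{\left(B \right)} = 1$
$U = -10486$ ($U = -13252 - -2766 = -13252 + 2766 = -10486$)
$\sqrt{U + E{\left(\left(-1 + 8\right)^{2} \right)}} = \sqrt{-10486 + 1} = \sqrt{-10485} = 3 i \sqrt{1165}$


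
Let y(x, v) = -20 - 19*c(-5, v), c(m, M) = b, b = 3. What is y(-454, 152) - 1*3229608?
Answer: -3229685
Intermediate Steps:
c(m, M) = 3
y(x, v) = -77 (y(x, v) = -20 - 19*3 = -20 - 57 = -77)
y(-454, 152) - 1*3229608 = -77 - 1*3229608 = -77 - 3229608 = -3229685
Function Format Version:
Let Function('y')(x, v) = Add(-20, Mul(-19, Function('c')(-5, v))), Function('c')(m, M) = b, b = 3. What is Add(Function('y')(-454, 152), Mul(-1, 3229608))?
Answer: -3229685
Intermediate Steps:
Function('c')(m, M) = 3
Function('y')(x, v) = -77 (Function('y')(x, v) = Add(-20, Mul(-19, 3)) = Add(-20, -57) = -77)
Add(Function('y')(-454, 152), Mul(-1, 3229608)) = Add(-77, Mul(-1, 3229608)) = Add(-77, -3229608) = -3229685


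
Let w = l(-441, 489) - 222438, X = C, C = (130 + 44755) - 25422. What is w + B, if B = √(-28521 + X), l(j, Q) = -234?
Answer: -222672 + I*√9058 ≈ -2.2267e+5 + 95.174*I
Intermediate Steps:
C = 19463 (C = 44885 - 25422 = 19463)
X = 19463
B = I*√9058 (B = √(-28521 + 19463) = √(-9058) = I*√9058 ≈ 95.174*I)
w = -222672 (w = -234 - 222438 = -222672)
w + B = -222672 + I*√9058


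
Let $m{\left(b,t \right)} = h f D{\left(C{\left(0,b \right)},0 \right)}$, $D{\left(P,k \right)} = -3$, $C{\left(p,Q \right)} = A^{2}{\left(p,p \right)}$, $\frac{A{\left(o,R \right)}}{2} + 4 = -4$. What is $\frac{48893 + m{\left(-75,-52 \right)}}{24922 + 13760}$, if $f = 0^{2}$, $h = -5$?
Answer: $\frac{48893}{38682} \approx 1.264$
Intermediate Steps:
$A{\left(o,R \right)} = -16$ ($A{\left(o,R \right)} = -8 + 2 \left(-4\right) = -8 - 8 = -16$)
$C{\left(p,Q \right)} = 256$ ($C{\left(p,Q \right)} = \left(-16\right)^{2} = 256$)
$f = 0$
$m{\left(b,t \right)} = 0$ ($m{\left(b,t \right)} = \left(-5\right) 0 \left(-3\right) = 0 \left(-3\right) = 0$)
$\frac{48893 + m{\left(-75,-52 \right)}}{24922 + 13760} = \frac{48893 + 0}{24922 + 13760} = \frac{48893}{38682}$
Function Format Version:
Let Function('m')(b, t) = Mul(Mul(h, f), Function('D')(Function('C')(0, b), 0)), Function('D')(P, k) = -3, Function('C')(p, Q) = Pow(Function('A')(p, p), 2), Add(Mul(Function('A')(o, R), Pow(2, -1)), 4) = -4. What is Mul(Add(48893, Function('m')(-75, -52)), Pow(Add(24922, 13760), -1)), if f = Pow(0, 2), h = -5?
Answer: Rational(48893, 38682) ≈ 1.2640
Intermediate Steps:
Function('A')(o, R) = -16 (Function('A')(o, R) = Add(-8, Mul(2, -4)) = Add(-8, -8) = -16)
Function('C')(p, Q) = 256 (Function('C')(p, Q) = Pow(-16, 2) = 256)
f = 0
Function('m')(b, t) = 0 (Function('m')(b, t) = Mul(Mul(-5, 0), -3) = Mul(0, -3) = 0)
Mul(Add(48893, Function('m')(-75, -52)), Pow(Add(24922, 13760), -1)) = Mul(Add(48893, 0), Pow(Add(24922, 13760), -1)) = Mul(48893, Pow(38682, -1)) = Mul(48893, Rational(1, 38682)) = Rational(48893, 38682)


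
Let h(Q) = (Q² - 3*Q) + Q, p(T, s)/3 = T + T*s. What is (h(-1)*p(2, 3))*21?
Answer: 1512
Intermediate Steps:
p(T, s) = 3*T + 3*T*s (p(T, s) = 3*(T + T*s) = 3*T + 3*T*s)
h(Q) = Q² - 2*Q
(h(-1)*p(2, 3))*21 = ((-(-2 - 1))*(3*2*(1 + 3)))*21 = ((-1*(-3))*(3*2*4))*21 = (3*24)*21 = 72*21 = 1512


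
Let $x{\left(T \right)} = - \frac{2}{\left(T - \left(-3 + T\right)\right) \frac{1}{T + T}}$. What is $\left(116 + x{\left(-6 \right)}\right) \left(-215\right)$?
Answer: $-26660$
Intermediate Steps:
$x{\left(T \right)} = - \frac{4 T}{3}$ ($x{\left(T \right)} = - \frac{2}{3 \frac{1}{2 T}} = - \frac{2}{\frac{3}{2} \frac{1}{T}} = - 2 \frac{2 T}{3} = - \frac{4 T}{3}$)
$\left(116 + x{\left(-6 \right)}\right) \left(-215\right) = \left(116 - -8\right) \left(-215\right) = \left(116 + 8\right) \left(-215\right) = 124 \left(-215\right) = -26660$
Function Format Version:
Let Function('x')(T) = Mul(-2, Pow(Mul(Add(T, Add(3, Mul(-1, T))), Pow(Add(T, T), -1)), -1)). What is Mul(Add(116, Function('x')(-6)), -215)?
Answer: -26660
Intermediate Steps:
Function('x')(T) = Mul(Rational(-4, 3), T) (Function('x')(T) = Mul(-2, Pow(Mul(3, Pow(Mul(2, T), -1)), -1)) = Mul(-2, Pow(Mul(3, Mul(Rational(1, 2), Pow(T, -1))), -1)) = Mul(-2, Pow(Mul(Rational(3, 2), Pow(T, -1)), -1)) = Mul(-2, Mul(Rational(2, 3), T)) = Mul(Rational(-4, 3), T))
Mul(Add(116, Function('x')(-6)), -215) = Mul(Add(116, Mul(Rational(-4, 3), -6)), -215) = Mul(Add(116, 8), -215) = Mul(124, -215) = -26660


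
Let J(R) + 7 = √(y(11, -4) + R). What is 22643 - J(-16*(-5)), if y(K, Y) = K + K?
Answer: 22650 - √102 ≈ 22640.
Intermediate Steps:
y(K, Y) = 2*K
J(R) = -7 + √(22 + R) (J(R) = -7 + √(2*11 + R) = -7 + √(22 + R))
22643 - J(-16*(-5)) = 22643 - (-7 + √(22 - 16*(-5))) = 22643 - (-7 + √(22 + 80)) = 22643 - (-7 + √102) = 22643 + (7 - √102) = 22650 - √102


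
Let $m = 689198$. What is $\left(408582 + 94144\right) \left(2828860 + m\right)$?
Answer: $1768619226108$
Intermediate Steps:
$\left(408582 + 94144\right) \left(2828860 + m\right) = \left(408582 + 94144\right) \left(2828860 + 689198\right) = 502726 \cdot 3518058 = 1768619226108$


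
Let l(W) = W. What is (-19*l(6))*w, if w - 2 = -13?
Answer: 1254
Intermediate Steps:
w = -11 (w = 2 - 13 = -11)
(-19*l(6))*w = -19*6*(-11) = -114*(-11) = 1254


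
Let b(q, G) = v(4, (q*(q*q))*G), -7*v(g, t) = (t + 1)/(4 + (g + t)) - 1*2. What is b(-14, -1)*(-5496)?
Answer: -1895433/2408 ≈ -787.14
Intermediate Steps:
v(g, t) = 2/7 - (1 + t)/(7*(4 + g + t)) (v(g, t) = -((t + 1)/(4 + (g + t)) - 1*2)/7 = -((1 + t)/(4 + g + t) - 2)/7 = -(-2 + (1 + t)/(4 + g + t))/7 = 2/7 - (1 + t)/(7*(4 + g + t)))
b(q, G) = (15 + G*q³)/(7*(8 + G*q³)) (b(q, G) = (7 + (q*(q*q))*G + 2*4)/(7*(4 + 4 + (q*(q*q))*G)) = (7 + (q*q²)*G + 8)/(7*(4 + 4 + (q*q²)*G)) = (7 + q³*G + 8)/(7*(4 + 4 + q³*G)) = (7 + G*q³ + 8)/(7*(4 + 4 + G*q³)) = (15 + G*q³)/(7*(8 + G*q³)))
b(-14, -1)*(-5496) = ((15 - 1*(-14)³)/(7*(8 - 1*(-14)³)))*(-5496) = ((15 - 1*(-2744))/(7*(8 - 1*(-2744))))*(-5496) = ((15 + 2744)/(7*(8 + 2744)))*(-5496) = ((⅐)*2759/2752)*(-5496) = ((⅐)*(1/2752)*2759)*(-5496) = (2759/19264)*(-5496) = -1895433/2408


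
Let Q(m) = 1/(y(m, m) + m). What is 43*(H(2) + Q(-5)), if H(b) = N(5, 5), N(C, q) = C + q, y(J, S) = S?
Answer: 4257/10 ≈ 425.70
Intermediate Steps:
H(b) = 10 (H(b) = 5 + 5 = 10)
Q(m) = 1/(2*m) (Q(m) = 1/(m + m) = 1/(2*m))
43*(H(2) + Q(-5)) = 43*(10 + (½)/(-5)) = 43*(10 + (½)*(-⅕)) = 43*(10 - ⅒) = 43*(99/10) = 4257/10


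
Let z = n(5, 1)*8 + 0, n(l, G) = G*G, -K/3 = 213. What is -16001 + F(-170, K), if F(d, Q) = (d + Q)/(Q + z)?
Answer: -10095822/631 ≈ -16000.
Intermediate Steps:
K = -639 (K = -3*213 = -639)
n(l, G) = G²
z = 8 (z = 1²*8 + 0 = 1*8 + 0 = 8 + 0 = 8)
F(d, Q) = (Q + d)/(8 + Q) (F(d, Q) = (d + Q)/(Q + 8) = (Q + d)/(8 + Q))
-16001 + F(-170, K) = -16001 + (-639 - 170)/(8 - 639) = -16001 - 809/(-631) = -16001 - 1/631*(-809) = -16001 + 809/631 = -10095822/631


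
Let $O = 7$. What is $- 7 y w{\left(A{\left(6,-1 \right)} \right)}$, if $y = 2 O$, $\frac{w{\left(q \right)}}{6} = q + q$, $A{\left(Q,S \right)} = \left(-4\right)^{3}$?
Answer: $75264$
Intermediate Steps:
$A{\left(Q,S \right)} = -64$
$w{\left(q \right)} = 12 q$ ($w{\left(q \right)} = 6 \left(q + q\right) = 6 \cdot 2 q = 12 q$)
$y = 14$ ($y = 2 \cdot 7 = 14$)
$- 7 y w{\left(A{\left(6,-1 \right)} \right)} = \left(-7\right) 14 \cdot 12 \left(-64\right) = \left(-98\right) \left(-768\right) = 75264$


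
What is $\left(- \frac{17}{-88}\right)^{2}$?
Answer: $\frac{289}{7744} \approx 0.037319$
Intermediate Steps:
$\left(- \frac{17}{-88}\right)^{2} = \left(\left(-17\right) \left(- \frac{1}{88}\right)\right)^{2} = \left(\frac{17}{88}\right)^{2} = \frac{289}{7744}$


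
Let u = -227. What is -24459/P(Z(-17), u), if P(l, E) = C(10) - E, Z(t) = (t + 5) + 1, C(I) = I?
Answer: -8153/79 ≈ -103.20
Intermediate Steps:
Z(t) = 6 + t (Z(t) = (5 + t) + 1 = 6 + t)
P(l, E) = 10 - E
-24459/P(Z(-17), u) = -24459/(10 - 1*(-227)) = -24459/(10 + 227) = -24459/237 = -24459*1/237 = -8153/79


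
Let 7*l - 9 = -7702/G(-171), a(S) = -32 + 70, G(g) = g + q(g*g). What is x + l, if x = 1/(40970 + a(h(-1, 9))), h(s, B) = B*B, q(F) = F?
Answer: 5206641457/4172358960 ≈ 1.2479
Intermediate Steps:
h(s, B) = B**2
G(g) = g + g**2 (G(g) = g + g*g = g + g**2)
a(S) = 38
x = 1/41008 (x = 1/(40970 + 38) = 1/41008 ≈ 2.4385e-5)
l = 126964/101745 (l = 9/7 + (-7702*(-1/(171*(1 - 171))))/7 = 9/7 + (-7702/((-171*(-170))))/7 = 9/7 + (-7702/29070)/7 = 9/7 + (-7702*1/29070)/7 = 9/7 + (1/7)*(-3851/14535) = 9/7 - 3851/101745 = 126964/101745 ≈ 1.2479)
x + l = 1/41008 + 126964/101745 = 5206641457/4172358960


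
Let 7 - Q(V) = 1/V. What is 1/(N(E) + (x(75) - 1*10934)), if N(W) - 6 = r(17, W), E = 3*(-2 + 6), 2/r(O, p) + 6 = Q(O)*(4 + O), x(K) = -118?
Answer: -1188/13122631 ≈ -9.0531e-5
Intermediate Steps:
Q(V) = 7 - 1/V
r(O, p) = 2/(-6 + (4 + O)*(7 - 1/O)) (r(O, p) = 2/(-6 + (7 - 1/O)*(4 + O)) = 2/(-6 + (4 + O)*(7 - 1/O)))
E = 12 (E = 3*4 = 12)
N(W) = 7145/1188 (N(W) = 6 + 2*17/(-4 + 7*17² + 21*17) = 6 + 2*17/(-4 + 7*289 + 357) = 6 + 2*17/(-4 + 2023 + 357) = 6 + 2*17/2376 = 6 + 2*17*(1/2376) = 6 + 17/1188 = 7145/1188)
1/(N(E) + (x(75) - 1*10934)) = 1/(7145/1188 + (-118 - 1*10934)) = 1/(7145/1188 + (-118 - 10934)) = 1/(7145/1188 - 11052) = 1/(-13122631/1188) = -1188/13122631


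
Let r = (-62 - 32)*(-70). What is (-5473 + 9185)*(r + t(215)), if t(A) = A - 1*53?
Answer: 25026304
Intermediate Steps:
t(A) = -53 + A (t(A) = A - 53 = -53 + A)
r = 6580 (r = -94*(-70) = 6580)
(-5473 + 9185)*(r + t(215)) = (-5473 + 9185)*(6580 + (-53 + 215)) = 3712*(6580 + 162) = 3712*6742 = 25026304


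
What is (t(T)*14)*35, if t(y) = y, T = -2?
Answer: -980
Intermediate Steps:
(t(T)*14)*35 = -2*14*35 = -28*35 = -980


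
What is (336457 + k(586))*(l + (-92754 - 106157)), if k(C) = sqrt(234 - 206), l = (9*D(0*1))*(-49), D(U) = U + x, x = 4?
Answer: -67518508475 - 401350*sqrt(7) ≈ -6.7520e+10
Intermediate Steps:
D(U) = 4 + U (D(U) = U + 4 = 4 + U)
l = -1764 (l = (9*(4 + 0*1))*(-49) = (9*(4 + 0))*(-49) = (9*4)*(-49) = 36*(-49) = -1764)
k(C) = 2*sqrt(7) (k(C) = sqrt(28) = 2*sqrt(7))
(336457 + k(586))*(l + (-92754 - 106157)) = (336457 + 2*sqrt(7))*(-1764 + (-92754 - 106157)) = (336457 + 2*sqrt(7))*(-1764 - 198911) = (336457 + 2*sqrt(7))*(-200675) = -67518508475 - 401350*sqrt(7)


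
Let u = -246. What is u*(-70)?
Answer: 17220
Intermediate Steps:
u*(-70) = -246*(-70) = 17220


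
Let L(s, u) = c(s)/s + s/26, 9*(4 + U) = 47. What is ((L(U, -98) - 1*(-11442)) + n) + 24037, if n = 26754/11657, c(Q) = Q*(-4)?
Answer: 96772894213/2727738 ≈ 35477.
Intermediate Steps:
U = 11/9 (U = -4 + (⅑)*47 = -4 + 47/9 = 11/9 ≈ 1.2222)
c(Q) = -4*Q
L(s, u) = -4 + s/26 (L(s, u) = (-4*s)/s + s/26 = -4 + s*(1/26) = -4 + s/26)
n = 26754/11657 (n = 26754*(1/11657) = 26754/11657 ≈ 2.2951)
((L(U, -98) - 1*(-11442)) + n) + 24037 = (((-4 + (1/26)*(11/9)) - 1*(-11442)) + 26754/11657) + 24037 = (((-4 + 11/234) + 11442) + 26754/11657) + 24037 = ((-925/234 + 11442) + 26754/11657) + 24037 = (2676503/234 + 26754/11657) + 24037 = 31206255907/2727738 + 24037 = 96772894213/2727738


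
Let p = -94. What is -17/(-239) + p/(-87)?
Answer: 23945/20793 ≈ 1.1516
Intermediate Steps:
-17/(-239) + p/(-87) = -17/(-239) - 94/(-87) = -17*(-1/239) - 94*(-1/87) = 17/239 + 94/87 = 23945/20793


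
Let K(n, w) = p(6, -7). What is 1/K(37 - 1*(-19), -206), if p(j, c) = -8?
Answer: -1/8 ≈ -0.12500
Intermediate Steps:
K(n, w) = -8
1/K(37 - 1*(-19), -206) = 1/(-8) = -1/8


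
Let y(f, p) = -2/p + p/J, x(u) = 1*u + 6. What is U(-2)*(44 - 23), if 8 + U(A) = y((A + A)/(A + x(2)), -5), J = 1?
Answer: -1323/5 ≈ -264.60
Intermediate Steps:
x(u) = 6 + u (x(u) = u + 6 = 6 + u)
y(f, p) = p - 2/p (y(f, p) = -2/p + p/1 = -2/p + p*1 = -2/p + p = p - 2/p)
U(A) = -63/5 (U(A) = -8 + (-5 - 2/(-5)) = -8 + (-5 - 2*(-⅕)) = -8 + (-5 + ⅖) = -8 - 23/5 = -63/5)
U(-2)*(44 - 23) = -63*(44 - 23)/5 = -63/5*21 = -1323/5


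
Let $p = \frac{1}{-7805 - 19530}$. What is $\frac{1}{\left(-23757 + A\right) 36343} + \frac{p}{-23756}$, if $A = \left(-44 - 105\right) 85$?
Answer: $\frac{337157243}{429780753834026980} \approx 7.8449 \cdot 10^{-10}$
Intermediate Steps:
$A = -12665$ ($A = \left(-149\right) 85 = -12665$)
$p = - \frac{1}{27335}$ ($p = \frac{1}{-27335} = - \frac{1}{27335} \approx -3.6583 \cdot 10^{-5}$)
$\frac{1}{\left(-23757 + A\right) 36343} + \frac{p}{-23756} = \frac{1}{\left(-23757 - 12665\right) 36343} - \frac{1}{27335 \left(-23756\right)} = \frac{1}{-36422} \cdot \frac{1}{36343} - - \frac{1}{649370260} = \left(- \frac{1}{36422}\right) \frac{1}{36343} + \frac{1}{649370260} = - \frac{1}{1323684746} + \frac{1}{649370260} = \frac{337157243}{429780753834026980}$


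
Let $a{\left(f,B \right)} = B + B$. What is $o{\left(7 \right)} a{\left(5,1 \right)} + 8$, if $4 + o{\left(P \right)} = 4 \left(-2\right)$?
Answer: $-16$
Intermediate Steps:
$a{\left(f,B \right)} = 2 B$
$o{\left(P \right)} = -12$ ($o{\left(P \right)} = -4 + 4 \left(-2\right) = -4 - 8 = -12$)
$o{\left(7 \right)} a{\left(5,1 \right)} + 8 = - 12 \cdot 2 \cdot 1 + 8 = \left(-12\right) 2 + 8 = -24 + 8 = -16$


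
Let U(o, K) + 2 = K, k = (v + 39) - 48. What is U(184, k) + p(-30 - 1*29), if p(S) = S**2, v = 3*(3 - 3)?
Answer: 3470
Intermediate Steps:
v = 0 (v = 3*0 = 0)
k = -9 (k = (0 + 39) - 48 = 39 - 48 = -9)
U(o, K) = -2 + K
U(184, k) + p(-30 - 1*29) = (-2 - 9) + (-30 - 1*29)**2 = -11 + (-30 - 29)**2 = -11 + (-59)**2 = -11 + 3481 = 3470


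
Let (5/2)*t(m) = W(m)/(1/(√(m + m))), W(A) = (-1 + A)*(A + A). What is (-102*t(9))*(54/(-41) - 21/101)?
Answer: 111305664*√2/4141 ≈ 38013.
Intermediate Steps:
W(A) = 2*A*(-1 + A) (W(A) = (-1 + A)*(2*A) = 2*A*(-1 + A))
t(m) = 4*√2*m^(3/2)*(-1 + m)/5 (t(m) = 2*((2*m*(-1 + m))/(1/(√(m + m))))/5 = 2*((2*m*(-1 + m))/(1/(√(2*m))))/5 = 2*((2*m*(-1 + m))/(1/(√2*√m)))/5 = 2*((2*m*(-1 + m))/((√2/(2*√m))))/5 = 2*((2*m*(-1 + m))*(√2*√m))/5 = 2*(2*√2*m^(3/2)*(-1 + m))/5 = 4*√2*m^(3/2)*(-1 + m)/5)
(-102*t(9))*(54/(-41) - 21/101) = (-408*√2*9^(3/2)*(-1 + 9)/5)*(54/(-41) - 21/101) = (-408*√2*27*8/5)*(54*(-1/41) - 21*1/101) = (-88128*√2/5)*(-54/41 - 21/101) = -88128*√2/5*(-6315/4141) = 111305664*√2/4141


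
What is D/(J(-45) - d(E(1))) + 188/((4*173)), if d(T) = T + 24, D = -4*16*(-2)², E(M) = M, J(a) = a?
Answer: 23789/6055 ≈ 3.9288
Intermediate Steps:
D = -256 (D = -64*4 = -256)
d(T) = 24 + T
D/(J(-45) - d(E(1))) + 188/((4*173)) = -256/(-45 - (24 + 1)) + 188/((4*173)) = -256/(-45 - 1*25) + 188/692 = -256/(-45 - 25) + 188*(1/692) = -256/(-70) + 47/173 = -256*(-1/70) + 47/173 = 128/35 + 47/173 = 23789/6055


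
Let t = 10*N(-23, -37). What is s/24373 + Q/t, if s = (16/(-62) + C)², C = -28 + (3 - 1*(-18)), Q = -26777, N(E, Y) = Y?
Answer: 627201755231/8666307610 ≈ 72.372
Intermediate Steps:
t = -370 (t = 10*(-37) = -370)
C = -7 (C = -28 + (3 + 18) = -28 + 21 = -7)
s = 50625/961 (s = (16/(-62) - 7)² = (16*(-1/62) - 7)² = (-8/31 - 7)² = (-225/31)² = 50625/961 ≈ 52.680)
s/24373 + Q/t = (50625/961)/24373 - 26777/(-370) = (50625/961)*(1/24373) - 26777*(-1/370) = 50625/23422453 + 26777/370 = 627201755231/8666307610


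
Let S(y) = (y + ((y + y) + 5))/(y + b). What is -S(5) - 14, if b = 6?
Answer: -174/11 ≈ -15.818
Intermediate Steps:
S(y) = (5 + 3*y)/(6 + y) (S(y) = (y + ((y + y) + 5))/(y + 6) = (y + (2*y + 5))/(6 + y) = (y + (5 + 2*y))/(6 + y) = (5 + 3*y)/(6 + y))
-S(5) - 14 = -(5 + 3*5)/(6 + 5) - 14 = -(5 + 15)/11 - 14 = -20/11 - 14 = -174/11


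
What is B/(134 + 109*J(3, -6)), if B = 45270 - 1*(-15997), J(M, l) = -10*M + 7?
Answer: -61267/2373 ≈ -25.818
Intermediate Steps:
J(M, l) = 7 - 10*M
B = 61267 (B = 45270 + 15997 = 61267)
B/(134 + 109*J(3, -6)) = 61267/(134 + 109*(7 - 10*3)) = 61267/(134 + 109*(7 - 30)) = 61267/(134 + 109*(-23)) = 61267/(134 - 2507) = 61267/(-2373) = 61267*(-1/2373) = -61267/2373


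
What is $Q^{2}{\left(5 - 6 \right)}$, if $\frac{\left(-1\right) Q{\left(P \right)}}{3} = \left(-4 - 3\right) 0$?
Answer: $0$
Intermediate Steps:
$Q{\left(P \right)} = 0$ ($Q{\left(P \right)} = - 3 \left(-4 - 3\right) 0 = - 3 \left(\left(-7\right) 0\right) = \left(-3\right) 0 = 0$)
$Q^{2}{\left(5 - 6 \right)} = 0^{2} = 0$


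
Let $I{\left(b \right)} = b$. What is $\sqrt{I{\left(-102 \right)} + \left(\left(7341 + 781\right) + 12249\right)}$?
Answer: $\sqrt{20269} \approx 142.37$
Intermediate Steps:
$\sqrt{I{\left(-102 \right)} + \left(\left(7341 + 781\right) + 12249\right)} = \sqrt{-102 + \left(\left(7341 + 781\right) + 12249\right)} = \sqrt{-102 + \left(8122 + 12249\right)} = \sqrt{-102 + 20371} = \sqrt{20269}$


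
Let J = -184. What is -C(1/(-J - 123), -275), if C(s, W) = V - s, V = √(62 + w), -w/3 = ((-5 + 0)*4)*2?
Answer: 1/61 - √182 ≈ -13.474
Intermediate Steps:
w = 120 (w = -3*(-5 + 0)*4*2 = -3*(-5*4)*2 = -(-60)*2 = -3*(-40) = 120)
V = √182 (V = √(62 + 120) = √182 ≈ 13.491)
C(s, W) = √182 - s
-C(1/(-J - 123), -275) = -(√182 - 1/(-1*(-184) - 123)) = -(√182 - 1/(184 - 123)) = -(√182 - 1/61) = -(-1/61 + √182) = 1/61 - √182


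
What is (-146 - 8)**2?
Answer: 23716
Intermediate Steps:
(-146 - 8)**2 = (-154)**2 = 23716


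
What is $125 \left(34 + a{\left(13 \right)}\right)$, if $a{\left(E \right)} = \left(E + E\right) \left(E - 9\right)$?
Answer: $17250$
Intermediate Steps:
$a{\left(E \right)} = 2 E \left(-9 + E\right)$
$125 \left(34 + a{\left(13 \right)}\right) = 125 \left(34 + 2 \cdot 13 \left(-9 + 13\right)\right) = 125 \left(34 + 2 \cdot 13 \cdot 4\right) = 125 \left(34 + 104\right) = 125 \cdot 138 = 17250$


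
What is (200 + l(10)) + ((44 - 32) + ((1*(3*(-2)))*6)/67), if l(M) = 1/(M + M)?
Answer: 283427/1340 ≈ 211.51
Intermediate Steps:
l(M) = 1/(2*M)
(200 + l(10)) + ((44 - 32) + ((1*(3*(-2)))*6)/67) = (200 + (½)/10) + ((44 - 32) + ((1*(3*(-2)))*6)/67) = (200 + (½)*(⅒)) + (12 + ((1*(-6))*6)*(1/67)) = (200 + 1/20) + (12 - 6*6*(1/67)) = 4001/20 + (12 - 36*1/67) = 4001/20 + (12 - 36/67) = 4001/20 + 768/67 = 283427/1340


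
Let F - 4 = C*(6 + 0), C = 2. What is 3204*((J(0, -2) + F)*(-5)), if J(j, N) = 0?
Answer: -256320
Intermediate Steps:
F = 16 (F = 4 + 2*(6 + 0) = 4 + 2*6 = 4 + 12 = 16)
3204*((J(0, -2) + F)*(-5)) = 3204*((0 + 16)*(-5)) = 3204*(16*(-5)) = 3204*(-80) = -256320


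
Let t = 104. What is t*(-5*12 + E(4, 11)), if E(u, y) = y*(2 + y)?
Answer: 8632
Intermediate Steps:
t*(-5*12 + E(4, 11)) = 104*(-5*12 + 11*(2 + 11)) = 104*(-60 + 11*13) = 104*(-60 + 143) = 104*83 = 8632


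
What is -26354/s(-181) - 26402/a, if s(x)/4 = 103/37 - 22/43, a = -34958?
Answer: -366344922523/126373170 ≈ -2898.9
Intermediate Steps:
s(x) = 14460/1591 (s(x) = 4*(103/37 - 22/43) = 4*(3615/1591) = 14460/1591)
-26354/s(-181) - 26402/a = -26354/14460/1591 - 26402/(-34958) = -26354*1591/14460 - 26402*(-1/34958) = -20964607/7230 + 13201/17479 = -366344922523/126373170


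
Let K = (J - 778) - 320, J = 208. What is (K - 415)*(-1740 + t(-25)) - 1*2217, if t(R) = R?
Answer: 2301108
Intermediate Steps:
K = -890 (K = (208 - 778) - 320 = -570 - 320 = -890)
(K - 415)*(-1740 + t(-25)) - 1*2217 = (-890 - 415)*(-1740 - 25) - 1*2217 = -1305*(-1765) - 2217 = 2303325 - 2217 = 2301108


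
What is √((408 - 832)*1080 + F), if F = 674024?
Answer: 2*√54026 ≈ 464.87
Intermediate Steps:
√((408 - 832)*1080 + F) = √((408 - 832)*1080 + 674024) = √(-424*1080 + 674024) = √(-457920 + 674024) = √216104 = 2*√54026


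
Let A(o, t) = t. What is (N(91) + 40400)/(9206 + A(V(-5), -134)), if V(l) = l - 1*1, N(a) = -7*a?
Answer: 39763/9072 ≈ 4.3830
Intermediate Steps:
V(l) = -1 + l (V(l) = l - 1 = -1 + l)
(N(91) + 40400)/(9206 + A(V(-5), -134)) = (-7*91 + 40400)/(9206 - 134) = (-637 + 40400)/9072 = 39763*(1/9072) = 39763/9072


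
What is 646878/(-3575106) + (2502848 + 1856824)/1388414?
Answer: 1224012921145/413643935157 ≈ 2.9591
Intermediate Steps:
646878/(-3575106) + (2502848 + 1856824)/1388414 = 646878*(-1/3575106) + 4359672*(1/1388414) = -107813/595851 + 2179836/694207 = 1224012921145/413643935157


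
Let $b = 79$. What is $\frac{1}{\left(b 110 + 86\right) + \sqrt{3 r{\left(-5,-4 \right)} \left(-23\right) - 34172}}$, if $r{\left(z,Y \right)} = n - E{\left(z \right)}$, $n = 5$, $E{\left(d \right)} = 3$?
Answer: $\frac{4388}{38526243} - \frac{i \sqrt{34310}}{77052486} \approx 0.0001139 - 2.4039 \cdot 10^{-6} i$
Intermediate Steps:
$r{\left(z,Y \right)} = 2$ ($r{\left(z,Y \right)} = 5 - 3 = 2$)
$\frac{1}{\left(b 110 + 86\right) + \sqrt{3 r{\left(-5,-4 \right)} \left(-23\right) - 34172}} = \frac{1}{\left(79 \cdot 110 + 86\right) + \sqrt{3 \cdot 2 \left(-23\right) - 34172}} = \frac{1}{\left(8690 + 86\right) + \sqrt{6 \left(-23\right) - 34172}} = \frac{1}{8776 + \sqrt{-138 - 34172}} = \frac{1}{8776 + \sqrt{-34310}} = \frac{1}{8776 + i \sqrt{34310}}$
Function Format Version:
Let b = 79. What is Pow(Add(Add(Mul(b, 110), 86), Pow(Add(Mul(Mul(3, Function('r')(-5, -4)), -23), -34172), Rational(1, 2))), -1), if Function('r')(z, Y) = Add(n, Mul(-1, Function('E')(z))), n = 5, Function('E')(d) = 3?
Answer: Add(Rational(4388, 38526243), Mul(Rational(-1, 77052486), I, Pow(34310, Rational(1, 2)))) ≈ Add(0.00011390, Mul(-2.4039e-6, I))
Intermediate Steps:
Function('r')(z, Y) = 2 (Function('r')(z, Y) = Add(5, Mul(-1, 3)) = Add(5, -3) = 2)
Pow(Add(Add(Mul(b, 110), 86), Pow(Add(Mul(Mul(3, Function('r')(-5, -4)), -23), -34172), Rational(1, 2))), -1) = Pow(Add(Add(Mul(79, 110), 86), Pow(Add(Mul(Mul(3, 2), -23), -34172), Rational(1, 2))), -1) = Pow(Add(Add(8690, 86), Pow(Add(Mul(6, -23), -34172), Rational(1, 2))), -1) = Pow(Add(8776, Pow(Add(-138, -34172), Rational(1, 2))), -1) = Pow(Add(8776, Pow(-34310, Rational(1, 2))), -1) = Pow(Add(8776, Mul(I, Pow(34310, Rational(1, 2)))), -1)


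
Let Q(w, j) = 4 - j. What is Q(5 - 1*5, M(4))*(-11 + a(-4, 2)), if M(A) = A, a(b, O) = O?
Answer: 0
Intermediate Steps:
Q(5 - 1*5, M(4))*(-11 + a(-4, 2)) = (4 - 1*4)*(-11 + 2) = (4 - 4)*(-9) = 0*(-9) = 0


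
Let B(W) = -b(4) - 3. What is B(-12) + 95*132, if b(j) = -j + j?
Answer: 12537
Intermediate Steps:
b(j) = 0
B(W) = -3 (B(W) = -1*0 - 3 = 0 - 3 = -3)
B(-12) + 95*132 = -3 + 95*132 = -3 + 12540 = 12537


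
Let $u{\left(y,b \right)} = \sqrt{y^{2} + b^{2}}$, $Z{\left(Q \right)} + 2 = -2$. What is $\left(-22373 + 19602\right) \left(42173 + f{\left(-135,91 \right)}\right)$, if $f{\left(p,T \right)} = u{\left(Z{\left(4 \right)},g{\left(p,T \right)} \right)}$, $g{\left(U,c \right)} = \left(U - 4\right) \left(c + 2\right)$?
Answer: $-116861383 - 2771 \sqrt{167107345} \approx -1.5268 \cdot 10^{8}$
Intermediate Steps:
$g{\left(U,c \right)} = \left(-4 + U\right) \left(2 + c\right)$
$Z{\left(Q \right)} = -4$ ($Z{\left(Q \right)} = -2 - 2 = -4$)
$u{\left(y,b \right)} = \sqrt{b^{2} + y^{2}}$
$f{\left(p,T \right)} = \sqrt{16 + \left(-8 - 4 T + 2 p + T p\right)^{2}}$ ($f{\left(p,T \right)} = \sqrt{\left(-8 - 4 T + 2 p + p T\right)^{2} + \left(-4\right)^{2}} = \sqrt{\left(-8 - 4 T + 2 p + T p\right)^{2} + 16} = \sqrt{16 + \left(-8 - 4 T + 2 p + T p\right)^{2}}$)
$\left(-22373 + 19602\right) \left(42173 + f{\left(-135,91 \right)}\right) = \left(-22373 + 19602\right) \left(42173 + \sqrt{16 + \left(-8 - 364 + 2 \left(-135\right) + 91 \left(-135\right)\right)^{2}}\right) = - 2771 \left(42173 + \sqrt{16 + \left(-8 - 364 - 270 - 12285\right)^{2}}\right) = - 2771 \left(42173 + \sqrt{16 + \left(-12927\right)^{2}}\right) = - 2771 \left(42173 + \sqrt{16 + 167107329}\right) = - 2771 \left(42173 + \sqrt{167107345}\right) = -116861383 - 2771 \sqrt{167107345}$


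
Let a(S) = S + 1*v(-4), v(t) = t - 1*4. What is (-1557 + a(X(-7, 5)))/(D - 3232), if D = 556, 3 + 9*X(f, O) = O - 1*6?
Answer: 14089/24084 ≈ 0.58499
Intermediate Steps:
v(t) = -4 + t (v(t) = t - 4 = -4 + t)
X(f, O) = -1 + O/9 (X(f, O) = -1/3 + (O - 1*6)/9 = -1/3 + (O - 6)/9 = -1/3 + (-6 + O)/9 = -1/3 + (-2/3 + O/9) = -1 + O/9)
a(S) = -8 + S (a(S) = S + 1*(-4 - 4) = S + 1*(-8) = S - 8 = -8 + S)
(-1557 + a(X(-7, 5)))/(D - 3232) = (-1557 + (-8 + (-1 + (1/9)*5)))/(556 - 3232) = (-1557 + (-8 + (-1 + 5/9)))/(-2676) = (-1557 + (-8 - 4/9))*(-1/2676) = (-1557 - 76/9)*(-1/2676) = -14089/9*(-1/2676) = 14089/24084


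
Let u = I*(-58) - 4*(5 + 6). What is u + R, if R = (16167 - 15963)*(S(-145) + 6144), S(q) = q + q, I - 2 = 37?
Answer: 1191910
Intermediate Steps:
I = 39 (I = 2 + 37 = 39)
S(q) = 2*q
u = -2306 (u = 39*(-58) - 4*(5 + 6) = -2262 - 4*11 = -2262 - 44 = -2306)
R = 1194216 (R = (16167 - 15963)*(2*(-145) + 6144) = 204*(-290 + 6144) = 204*5854 = 1194216)
u + R = -2306 + 1194216 = 1191910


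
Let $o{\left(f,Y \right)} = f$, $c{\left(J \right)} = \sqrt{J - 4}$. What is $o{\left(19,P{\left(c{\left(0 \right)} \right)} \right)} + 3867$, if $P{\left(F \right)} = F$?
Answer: $3886$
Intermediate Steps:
$c{\left(J \right)} = \sqrt{-4 + J}$
$o{\left(19,P{\left(c{\left(0 \right)} \right)} \right)} + 3867 = 19 + 3867 = 3886$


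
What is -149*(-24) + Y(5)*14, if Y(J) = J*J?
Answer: 3926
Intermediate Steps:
Y(J) = J²
-149*(-24) + Y(5)*14 = -149*(-24) + 5²*14 = 3576 + 25*14 = 3576 + 350 = 3926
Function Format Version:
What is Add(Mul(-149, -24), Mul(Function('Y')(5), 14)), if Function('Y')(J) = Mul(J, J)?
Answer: 3926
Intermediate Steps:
Function('Y')(J) = Pow(J, 2)
Add(Mul(-149, -24), Mul(Function('Y')(5), 14)) = Add(Mul(-149, -24), Mul(Pow(5, 2), 14)) = Add(3576, Mul(25, 14)) = Add(3576, 350) = 3926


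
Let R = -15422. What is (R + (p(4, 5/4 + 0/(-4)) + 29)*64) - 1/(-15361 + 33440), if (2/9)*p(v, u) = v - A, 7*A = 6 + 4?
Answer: -1623096469/126553 ≈ -12825.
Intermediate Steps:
A = 10/7 (A = (6 + 4)/7 = (⅐)*10 = 10/7 ≈ 1.4286)
p(v, u) = -45/7 + 9*v/2 (p(v, u) = 9*(v - 1*10/7)/2 = 9*(v - 10/7)/2 = 9*(-10/7 + v)/2 = -45/7 + 9*v/2)
(R + (p(4, 5/4 + 0/(-4)) + 29)*64) - 1/(-15361 + 33440) = (-15422 + ((-45/7 + (9/2)*4) + 29)*64) - 1/(-15361 + 33440) = (-15422 + ((-45/7 + 18) + 29)*64) - 1/18079 = (-15422 + (81/7 + 29)*64) - 1*1/18079 = (-15422 + (284/7)*64) - 1/18079 = (-15422 + 18176/7) - 1/18079 = -89778/7 - 1/18079 = -1623096469/126553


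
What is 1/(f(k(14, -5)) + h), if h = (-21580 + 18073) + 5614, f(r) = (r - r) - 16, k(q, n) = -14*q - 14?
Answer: 1/2091 ≈ 0.00047824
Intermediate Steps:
k(q, n) = -14 - 14*q
f(r) = -16 (f(r) = 0 - 16 = -16)
h = 2107 (h = -3507 + 5614 = 2107)
1/(f(k(14, -5)) + h) = 1/(-16 + 2107) = 1/2091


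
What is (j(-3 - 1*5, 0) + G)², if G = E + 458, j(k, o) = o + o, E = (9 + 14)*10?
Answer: 473344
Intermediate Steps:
E = 230 (E = 23*10 = 230)
j(k, o) = 2*o
G = 688 (G = 230 + 458 = 688)
(j(-3 - 1*5, 0) + G)² = (2*0 + 688)² = (0 + 688)² = 688² = 473344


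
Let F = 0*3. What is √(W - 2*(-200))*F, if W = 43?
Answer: 0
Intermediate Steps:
F = 0
√(W - 2*(-200))*F = √(43 - 2*(-200))*0 = √(43 + 400)*0 = √443*0 = 0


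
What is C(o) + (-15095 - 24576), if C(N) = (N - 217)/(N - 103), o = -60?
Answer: -6466096/163 ≈ -39669.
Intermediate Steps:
C(N) = (-217 + N)/(-103 + N)
C(o) + (-15095 - 24576) = (-217 - 60)/(-103 - 60) + (-15095 - 24576) = -277/(-163) - 39671 = -1/163*(-277) - 39671 = 277/163 - 39671 = -6466096/163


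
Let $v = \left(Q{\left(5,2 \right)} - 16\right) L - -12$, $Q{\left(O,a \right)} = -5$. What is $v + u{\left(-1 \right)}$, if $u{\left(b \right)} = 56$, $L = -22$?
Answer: $530$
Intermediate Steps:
$v = 474$ ($v = \left(-5 - 16\right) \left(-22\right) - -12 = \left(-21\right) \left(-22\right) + \left(-1 + 13\right) = 462 + 12 = 474$)
$v + u{\left(-1 \right)} = 474 + 56 = 530$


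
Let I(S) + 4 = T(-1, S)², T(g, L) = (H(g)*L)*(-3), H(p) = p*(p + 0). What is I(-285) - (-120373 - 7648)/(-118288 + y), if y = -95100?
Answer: 155990981127/213388 ≈ 7.3102e+5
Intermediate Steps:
H(p) = p² (H(p) = p*p = p²)
T(g, L) = -3*L*g² (T(g, L) = (g²*L)*(-3) = (L*g²)*(-3) = -3*L*g²)
I(S) = -4 + 9*S² (I(S) = -4 + (-3*S*(-1)²)² = -4 + (-3*S*1)² = -4 + (-3*S)² = -4 + 9*S²)
I(-285) - (-120373 - 7648)/(-118288 + y) = (-4 + 9*(-285)²) - (-120373 - 7648)/(-118288 - 95100) = (-4 + 9*81225) - (-128021)/(-213388) = (-4 + 731025) - (-128021)*(-1)/213388 = 731021 - 1*128021/213388 = 731021 - 128021/213388 = 155990981127/213388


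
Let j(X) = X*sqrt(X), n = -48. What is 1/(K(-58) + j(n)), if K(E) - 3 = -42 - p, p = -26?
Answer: I/(-13*I + 192*sqrt(3)) ≈ -0.00011737 + 0.0030024*I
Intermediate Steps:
j(X) = X**(3/2)
K(E) = -13 (K(E) = 3 + (-42 - 1*(-26)) = 3 + (-42 + 26) = 3 - 16 = -13)
1/(K(-58) + j(n)) = 1/(-13 + (-48)**(3/2)) = 1/(-13 - 192*I*sqrt(3))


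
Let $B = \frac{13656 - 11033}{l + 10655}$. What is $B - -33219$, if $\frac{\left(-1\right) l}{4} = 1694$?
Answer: $\frac{128859124}{3879} \approx 33220.0$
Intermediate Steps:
$l = -6776$ ($l = \left(-4\right) 1694 = -6776$)
$B = \frac{2623}{3879}$ ($B = \frac{13656 - 11033}{-6776 + 10655} = \frac{2623}{3879} \approx 0.67621$)
$B - -33219 = \frac{2623}{3879} - -33219 = \frac{2623}{3879} + 33219 = \frac{128859124}{3879}$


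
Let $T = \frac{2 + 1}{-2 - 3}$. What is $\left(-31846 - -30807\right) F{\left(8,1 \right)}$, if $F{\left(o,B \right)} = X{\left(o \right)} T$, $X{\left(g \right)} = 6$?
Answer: $\frac{18702}{5} \approx 3740.4$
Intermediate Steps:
$T = - \frac{3}{5}$ ($T = \frac{3}{-5} = 3 \left(- \frac{1}{5}\right) = - \frac{3}{5} \approx -0.6$)
$F{\left(o,B \right)} = - \frac{18}{5}$ ($F{\left(o,B \right)} = 6 \left(- \frac{3}{5}\right) = - \frac{18}{5}$)
$\left(-31846 - -30807\right) F{\left(8,1 \right)} = \left(-31846 - -30807\right) \left(- \frac{18}{5}\right) = \left(-31846 + 30807\right) \left(- \frac{18}{5}\right) = \left(-1039\right) \left(- \frac{18}{5}\right) = \frac{18702}{5}$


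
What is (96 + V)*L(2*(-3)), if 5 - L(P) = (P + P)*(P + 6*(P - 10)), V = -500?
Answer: 492476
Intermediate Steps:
L(P) = 5 - 2*P*(-60 + 7*P) (L(P) = 5 - (P + P)*(P + 6*(P - 10)) = 5 - 2*P*(P + 6*(-10 + P)) = 5 - 2*P*(P + (-60 + 6*P)) = 5 - 2*P*(-60 + 7*P))
(96 + V)*L(2*(-3)) = (96 - 500)*(5 - 14*(2*(-3))**2 + 120*(2*(-3))) = -404*(5 - 14*(-6)**2 + 120*(-6)) = -404*(5 - 14*36 - 720) = -404*(5 - 504 - 720) = -404*(-1219) = 492476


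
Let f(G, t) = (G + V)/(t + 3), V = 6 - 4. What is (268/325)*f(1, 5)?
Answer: 201/650 ≈ 0.30923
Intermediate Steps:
V = 2
f(G, t) = (2 + G)/(3 + t) (f(G, t) = (G + 2)/(t + 3) = (2 + G)/(3 + t))
(268/325)*f(1, 5) = (268/325)*((2 + 1)/(3 + 5)) = (268*(1/325))*(3/8) = 268*((⅛)*3)/325 = (268/325)*(3/8) = 201/650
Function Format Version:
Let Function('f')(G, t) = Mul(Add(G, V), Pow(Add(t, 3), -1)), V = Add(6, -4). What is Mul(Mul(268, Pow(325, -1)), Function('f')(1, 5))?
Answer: Rational(201, 650) ≈ 0.30923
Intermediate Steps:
V = 2
Function('f')(G, t) = Mul(Pow(Add(3, t), -1), Add(2, G)) (Function('f')(G, t) = Mul(Add(G, 2), Pow(Add(t, 3), -1)) = Mul(Add(2, G), Pow(Add(3, t), -1)) = Mul(Pow(Add(3, t), -1), Add(2, G)))
Mul(Mul(268, Pow(325, -1)), Function('f')(1, 5)) = Mul(Mul(268, Pow(325, -1)), Mul(Pow(Add(3, 5), -1), Add(2, 1))) = Mul(Mul(268, Rational(1, 325)), Mul(Pow(8, -1), 3)) = Mul(Rational(268, 325), Mul(Rational(1, 8), 3)) = Mul(Rational(268, 325), Rational(3, 8)) = Rational(201, 650)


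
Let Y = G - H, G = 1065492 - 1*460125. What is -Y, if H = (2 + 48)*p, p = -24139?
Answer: -1812317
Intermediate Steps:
H = -1206950 (H = (2 + 48)*(-24139) = 50*(-24139) = -1206950)
G = 605367 (G = 1065492 - 460125 = 605367)
Y = 1812317 (Y = 605367 - 1*(-1206950) = 605367 + 1206950 = 1812317)
-Y = -1*1812317 = -1812317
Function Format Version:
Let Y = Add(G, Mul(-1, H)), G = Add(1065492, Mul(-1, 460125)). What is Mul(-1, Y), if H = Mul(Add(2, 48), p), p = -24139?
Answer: -1812317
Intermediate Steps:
H = -1206950 (H = Mul(Add(2, 48), -24139) = Mul(50, -24139) = -1206950)
G = 605367 (G = Add(1065492, -460125) = 605367)
Y = 1812317 (Y = Add(605367, Mul(-1, -1206950)) = Add(605367, 1206950) = 1812317)
Mul(-1, Y) = Mul(-1, 1812317) = -1812317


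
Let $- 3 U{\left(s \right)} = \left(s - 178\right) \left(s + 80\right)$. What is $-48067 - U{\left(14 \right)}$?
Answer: $- \frac{159617}{3} \approx -53206.0$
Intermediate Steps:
$U{\left(s \right)} = - \frac{\left(-178 + s\right) \left(80 + s\right)}{3}$ ($U{\left(s \right)} = - \frac{\left(s - 178\right) \left(s + 80\right)}{3} = - \frac{\left(-178 + s\right) \left(80 + s\right)}{3}$)
$-48067 - U{\left(14 \right)} = -48067 - \left(\frac{14240}{3} - \frac{14^{2}}{3} + \frac{98}{3} \cdot 14\right) = -48067 - \left(\frac{14240}{3} - \frac{196}{3} + \frac{1372}{3}\right) = -48067 - \frac{15416}{3} = - \frac{159617}{3}$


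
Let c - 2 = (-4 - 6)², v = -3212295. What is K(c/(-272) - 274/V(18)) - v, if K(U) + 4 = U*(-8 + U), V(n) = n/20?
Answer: 17146828825/5184 ≈ 3.3076e+6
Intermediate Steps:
c = 102 (c = 2 + (-4 - 6)² = 2 + (-10)² = 2 + 100 = 102)
V(n) = n/20 (V(n) = n*(1/20) = n/20)
K(U) = -4 + U*(-8 + U)
K(c/(-272) - 274/V(18)) - v = (-4 + (102/(-272) - 274/((1/20)*18))² - 8*(102/(-272) - 274/((1/20)*18))) - 1*(-3212295) = (-4 + (102*(-1/272) - 274/9/10)² - 8*(102*(-1/272) - 274/9/10)) + 3212295 = (-4 + (-3/8 - 274*10/9)² - 8*(-3/8 - 274*10/9)) + 3212295 = (-4 + (-3/8 - 2740/9)² - 8*(-3/8 - 2740/9)) + 3212295 = (-4 + (-21947/72)² - 8*(-21947/72)) + 3212295 = (-4 + 481670809/5184 + 21947/9) + 3212295 = 494291545/5184 + 3212295 = 17146828825/5184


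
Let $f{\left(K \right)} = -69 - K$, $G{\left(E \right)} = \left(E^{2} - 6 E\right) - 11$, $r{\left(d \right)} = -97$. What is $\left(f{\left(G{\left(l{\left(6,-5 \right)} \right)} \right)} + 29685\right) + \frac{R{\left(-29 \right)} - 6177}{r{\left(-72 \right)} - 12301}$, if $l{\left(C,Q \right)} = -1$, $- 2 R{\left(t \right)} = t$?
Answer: $\frac{734469845}{24796} \approx 29621.0$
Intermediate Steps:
$R{\left(t \right)} = - \frac{t}{2}$
$G{\left(E \right)} = -11 + E^{2} - 6 E$
$\left(f{\left(G{\left(l{\left(6,-5 \right)} \right)} \right)} + 29685\right) + \frac{R{\left(-29 \right)} - 6177}{r{\left(-72 \right)} - 12301} = \left(\left(-69 - \left(-11 + \left(-1\right)^{2} - -6\right)\right) + 29685\right) + \frac{\left(- \frac{1}{2}\right) \left(-29\right) - 6177}{-97 - 12301} = \left(\left(-69 - \left(-11 + 1 + 6\right)\right) + 29685\right) + \frac{\frac{29}{2} - 6177}{-12398} = \left(\left(-69 - -4\right) + 29685\right) - - \frac{12325}{24796} = \left(\left(-69 + 4\right) + 29685\right) + \frac{12325}{24796} = \left(-65 + 29685\right) + \frac{12325}{24796} = 29620 + \frac{12325}{24796} = \frac{734469845}{24796}$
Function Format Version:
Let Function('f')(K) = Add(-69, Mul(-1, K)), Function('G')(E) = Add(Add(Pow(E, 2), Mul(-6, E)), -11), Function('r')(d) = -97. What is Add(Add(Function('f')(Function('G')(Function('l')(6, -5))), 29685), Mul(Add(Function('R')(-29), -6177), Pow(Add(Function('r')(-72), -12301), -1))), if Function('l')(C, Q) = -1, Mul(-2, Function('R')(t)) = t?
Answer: Rational(734469845, 24796) ≈ 29621.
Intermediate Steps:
Function('R')(t) = Mul(Rational(-1, 2), t)
Function('G')(E) = Add(-11, Pow(E, 2), Mul(-6, E))
Add(Add(Function('f')(Function('G')(Function('l')(6, -5))), 29685), Mul(Add(Function('R')(-29), -6177), Pow(Add(Function('r')(-72), -12301), -1))) = Add(Add(Add(-69, Mul(-1, Add(-11, Pow(-1, 2), Mul(-6, -1)))), 29685), Mul(Add(Mul(Rational(-1, 2), -29), -6177), Pow(Add(-97, -12301), -1))) = Add(Add(Add(-69, Mul(-1, Add(-11, 1, 6))), 29685), Mul(Add(Rational(29, 2), -6177), Pow(-12398, -1))) = Add(Add(Add(-69, Mul(-1, -4)), 29685), Mul(Rational(-12325, 2), Rational(-1, 12398))) = Add(Add(Add(-69, 4), 29685), Rational(12325, 24796)) = Add(Add(-65, 29685), Rational(12325, 24796)) = Add(29620, Rational(12325, 24796)) = Rational(734469845, 24796)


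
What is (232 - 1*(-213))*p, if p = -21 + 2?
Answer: -8455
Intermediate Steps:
p = -19
(232 - 1*(-213))*p = (232 - 1*(-213))*(-19) = (232 + 213)*(-19) = 445*(-19) = -8455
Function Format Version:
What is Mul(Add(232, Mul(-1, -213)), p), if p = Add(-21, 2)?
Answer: -8455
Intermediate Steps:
p = -19
Mul(Add(232, Mul(-1, -213)), p) = Mul(Add(232, Mul(-1, -213)), -19) = Mul(Add(232, 213), -19) = Mul(445, -19) = -8455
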